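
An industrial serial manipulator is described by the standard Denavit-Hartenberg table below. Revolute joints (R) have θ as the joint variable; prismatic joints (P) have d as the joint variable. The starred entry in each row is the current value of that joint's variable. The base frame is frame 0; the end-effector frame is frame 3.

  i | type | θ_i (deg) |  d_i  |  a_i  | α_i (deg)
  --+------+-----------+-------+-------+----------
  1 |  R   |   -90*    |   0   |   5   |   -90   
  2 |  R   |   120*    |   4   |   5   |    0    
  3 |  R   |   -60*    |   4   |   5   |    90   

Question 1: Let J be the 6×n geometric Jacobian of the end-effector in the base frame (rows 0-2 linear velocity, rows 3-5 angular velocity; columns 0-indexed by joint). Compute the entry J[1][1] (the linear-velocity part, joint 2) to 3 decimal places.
8.660

axis z_1 = (1.0000,0.0000,0.0000); lever o_n−o_1 = (8.0000,-0.0000,-8.6603)
cross product → J_v[:, 1] = (-0.0000,8.6603,-0.0000)
J_ω[:, 1] = z_1
entry J[1][1] = 8.6603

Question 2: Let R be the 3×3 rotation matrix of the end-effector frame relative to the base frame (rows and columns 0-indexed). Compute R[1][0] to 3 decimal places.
End-effector x-axis (col 0 of R) = (0.0000,-0.5000,-0.8660)
R[1][0] = -0.5000

-0.500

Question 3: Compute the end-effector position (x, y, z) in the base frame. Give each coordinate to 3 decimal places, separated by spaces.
8.000 -5.000 -8.660

after link 1: o_1 = (0.0000, -5.0000, 0.0000)
after link 2: o_2 = (4.0000, -2.5000, -4.3301)
after link 3: o_3 = (8.0000, -5.0000, -8.6603)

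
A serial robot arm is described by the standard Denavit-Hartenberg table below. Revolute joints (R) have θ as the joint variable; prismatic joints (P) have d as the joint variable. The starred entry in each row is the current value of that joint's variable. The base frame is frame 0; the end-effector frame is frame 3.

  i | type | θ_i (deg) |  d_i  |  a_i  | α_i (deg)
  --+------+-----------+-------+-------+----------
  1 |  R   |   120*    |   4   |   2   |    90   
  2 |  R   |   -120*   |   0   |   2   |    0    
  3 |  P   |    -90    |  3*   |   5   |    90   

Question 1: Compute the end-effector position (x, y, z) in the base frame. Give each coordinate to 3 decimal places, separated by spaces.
after link 1: o_1 = (-1.0000, 1.7321, 4.0000)
after link 2: o_2 = (-0.5000, 0.8660, 2.2679)
after link 3: o_3 = (4.2631, -1.3840, 4.7679)

4.263 -1.384 4.768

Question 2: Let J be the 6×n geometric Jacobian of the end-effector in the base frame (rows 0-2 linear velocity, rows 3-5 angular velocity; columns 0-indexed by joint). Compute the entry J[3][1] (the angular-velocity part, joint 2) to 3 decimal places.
0.866

axis z_1 = (0.8660,0.5000,0.0000); lever o_n−o_1 = (5.2631,-3.1160,0.7679)
cross product → J_v[:, 1] = (0.3840,-0.6651,-5.3301)
J_ω[:, 1] = z_1
entry J[3][1] = 0.8660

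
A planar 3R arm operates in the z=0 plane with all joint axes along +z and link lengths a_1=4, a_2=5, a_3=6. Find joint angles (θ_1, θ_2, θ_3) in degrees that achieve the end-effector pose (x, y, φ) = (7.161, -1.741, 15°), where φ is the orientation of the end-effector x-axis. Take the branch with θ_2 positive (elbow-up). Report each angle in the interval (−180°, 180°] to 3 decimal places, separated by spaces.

-150.003 135.003 30.000

wrist centre = target − a_3·(cos φ, sin φ) = (1.3654, -3.2939)
cos θ_2 = (12.7143−4²−5²)/(2·4·5) = -0.7071; θ_2 = 135.0029° (elbow-up)
β = atan2(-3.2939,1.3654) = -67.4842°; ψ = atan2(3.5354,0.4643) = 82.5183°
θ_1 = β − ψ = -150.0026°
θ_3 = φ − θ_1 − θ_2 = 29.9997° (wrapped to (-180°,180°])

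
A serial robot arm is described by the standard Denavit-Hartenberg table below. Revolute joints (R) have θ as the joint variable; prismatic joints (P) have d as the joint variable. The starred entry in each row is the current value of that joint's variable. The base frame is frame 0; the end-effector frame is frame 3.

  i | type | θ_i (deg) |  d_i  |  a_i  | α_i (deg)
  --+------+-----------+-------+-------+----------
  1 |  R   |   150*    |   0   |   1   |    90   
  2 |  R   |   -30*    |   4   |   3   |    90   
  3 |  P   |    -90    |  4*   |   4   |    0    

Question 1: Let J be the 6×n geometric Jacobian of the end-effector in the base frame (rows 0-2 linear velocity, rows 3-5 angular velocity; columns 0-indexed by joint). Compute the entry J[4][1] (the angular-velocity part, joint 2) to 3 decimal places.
axis z_1 = (0.5000,0.8660,0.0000); lever o_n−o_1 = (-0.5179,0.2990,-4.9641)
cross product → J_v[:, 1] = (-4.2990,2.4821,0.5981)
J_ω[:, 1] = z_1
entry J[4][1] = 0.8660

0.866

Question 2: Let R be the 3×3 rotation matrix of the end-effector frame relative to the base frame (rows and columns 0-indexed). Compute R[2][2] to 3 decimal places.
End-effector z-axis (col 2 of R) = (0.4330,-0.2500,-0.8660)
R[2][2] = -0.8660

-0.866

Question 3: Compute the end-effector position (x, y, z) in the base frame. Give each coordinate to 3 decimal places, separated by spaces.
after link 1: o_1 = (-0.8660, 0.5000, 0.0000)
after link 2: o_2 = (-1.1160, 5.2631, -1.5000)
after link 3: o_3 = (-1.3840, 0.7990, -4.9641)

-1.384 0.799 -4.964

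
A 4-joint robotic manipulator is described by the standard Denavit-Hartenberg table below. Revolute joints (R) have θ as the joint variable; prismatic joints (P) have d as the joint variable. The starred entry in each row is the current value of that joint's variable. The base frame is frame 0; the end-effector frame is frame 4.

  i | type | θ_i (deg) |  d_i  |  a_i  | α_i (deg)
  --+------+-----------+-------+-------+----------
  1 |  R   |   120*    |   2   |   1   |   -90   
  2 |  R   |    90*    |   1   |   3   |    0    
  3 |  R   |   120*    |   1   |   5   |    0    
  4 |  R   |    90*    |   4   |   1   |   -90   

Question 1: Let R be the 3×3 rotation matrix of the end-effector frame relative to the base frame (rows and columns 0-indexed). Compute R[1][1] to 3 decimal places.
0.500

End-effector y-axis (col 1 of R) = (0.8660,0.5000,-0.0000)
R[1][1] = 0.5000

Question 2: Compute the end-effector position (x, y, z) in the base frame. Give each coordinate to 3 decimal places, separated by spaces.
-3.781 -5.451 2.366

after link 1: o_1 = (-0.5000, 0.8660, 2.0000)
after link 2: o_2 = (-1.3660, 0.3660, -1.0000)
after link 3: o_3 = (-0.0670, -3.8840, 1.5000)
after link 4: o_4 = (-3.7811, -5.4510, 2.3660)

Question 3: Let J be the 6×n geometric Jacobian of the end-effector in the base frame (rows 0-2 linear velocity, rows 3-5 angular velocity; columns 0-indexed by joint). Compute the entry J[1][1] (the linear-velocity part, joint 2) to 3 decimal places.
0.317

axis z_1 = (-0.8660,-0.5000,0.0000); lever o_n−o_1 = (-3.2811,-6.3170,0.3660)
cross product → J_v[:, 1] = (-0.1830,0.3170,3.8301)
J_ω[:, 1] = z_1
entry J[1][1] = 0.3170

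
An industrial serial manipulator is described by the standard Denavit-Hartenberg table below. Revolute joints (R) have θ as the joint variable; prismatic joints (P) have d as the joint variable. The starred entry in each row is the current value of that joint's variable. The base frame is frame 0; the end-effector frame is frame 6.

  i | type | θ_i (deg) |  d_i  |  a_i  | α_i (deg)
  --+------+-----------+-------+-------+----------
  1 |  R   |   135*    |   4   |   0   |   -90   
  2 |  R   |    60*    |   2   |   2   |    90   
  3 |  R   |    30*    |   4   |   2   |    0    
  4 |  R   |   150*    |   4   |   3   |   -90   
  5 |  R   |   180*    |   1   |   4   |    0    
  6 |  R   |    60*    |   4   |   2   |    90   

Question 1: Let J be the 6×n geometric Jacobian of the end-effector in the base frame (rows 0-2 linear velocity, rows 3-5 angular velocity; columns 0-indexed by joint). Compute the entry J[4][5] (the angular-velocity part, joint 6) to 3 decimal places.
0.707

axis z_5 = (0.7071,0.7071,0.0000); lever o_n−o_5 = (1.4142,4.2426,0.0000)
cross product → J_v[:, 5] = (-0.0000,0.0000,2.0000)
J_ω[:, 5] = z_5
entry J[4][5] = 0.7071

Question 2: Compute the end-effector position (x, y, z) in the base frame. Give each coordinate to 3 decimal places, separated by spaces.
after link 1: o_1 = (0.0000, 0.0000, 4.0000)
after link 2: o_2 = (-2.1213, -0.7071, 2.2679)
after link 3: o_3 = (-5.8903, 1.6476, 2.7679)
after link 4: o_4 = (-7.2791, 3.0365, 7.3660)
after link 5: o_5 = (-7.9862, 5.1578, 3.9019)
after link 6: o_6 = (-6.5720, 9.4004, 3.9019)

-6.572 9.400 3.902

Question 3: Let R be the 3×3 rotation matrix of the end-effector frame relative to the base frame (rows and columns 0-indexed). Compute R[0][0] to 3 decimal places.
End-effector x-axis (col 0 of R) = (-0.7071,0.7071,-0.0000)
R[0][0] = -0.7071

-0.707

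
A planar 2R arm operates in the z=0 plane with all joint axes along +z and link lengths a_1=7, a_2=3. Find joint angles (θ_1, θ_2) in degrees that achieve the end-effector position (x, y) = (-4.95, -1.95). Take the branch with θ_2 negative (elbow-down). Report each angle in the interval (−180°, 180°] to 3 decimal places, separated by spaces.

-134.997 -134.993

cos θ_2 = (28.3050−7²−3²)/(2·7·3) = -0.7070; θ_2 = -134.9933° (elbow-down)
β = atan2(-1.9500,-4.9500) = -158.4986°; ψ = atan2(-2.1216,4.8789) = -23.5015°
θ_1 = β − ψ = -134.9971°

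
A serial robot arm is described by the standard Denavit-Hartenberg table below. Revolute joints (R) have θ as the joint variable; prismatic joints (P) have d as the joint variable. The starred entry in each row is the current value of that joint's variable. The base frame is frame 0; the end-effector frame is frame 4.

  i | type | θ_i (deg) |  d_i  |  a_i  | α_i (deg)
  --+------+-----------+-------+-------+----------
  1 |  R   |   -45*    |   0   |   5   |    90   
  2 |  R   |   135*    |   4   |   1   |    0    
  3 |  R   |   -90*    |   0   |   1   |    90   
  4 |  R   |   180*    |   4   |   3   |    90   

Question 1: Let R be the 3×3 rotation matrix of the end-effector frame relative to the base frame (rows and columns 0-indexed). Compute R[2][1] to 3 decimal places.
-0.707

End-effector y-axis (col 1 of R) = (0.5000,-0.5000,-0.7071)
R[2][1] = -0.7071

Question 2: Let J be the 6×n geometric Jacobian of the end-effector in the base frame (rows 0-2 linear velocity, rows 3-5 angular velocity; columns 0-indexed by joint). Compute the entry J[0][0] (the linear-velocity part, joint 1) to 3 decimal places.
6.864

axis z_0 = ẑ; lever o_n−o_0 = (1.2071,-6.8640,-3.5355)
cross product → J_v[:, 0] = (6.8640,1.2071,-0.0000)
J_ω[:, 0] = z_0
entry J[0][0] = 6.8640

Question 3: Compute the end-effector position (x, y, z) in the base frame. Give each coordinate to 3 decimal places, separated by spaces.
after link 1: o_1 = (3.5355, -3.5355, 0.0000)
after link 2: o_2 = (0.2071, -5.8640, 0.7071)
after link 3: o_3 = (0.7071, -6.3640, 1.4142)
after link 4: o_4 = (1.2071, -6.8640, -3.5355)

1.207 -6.864 -3.536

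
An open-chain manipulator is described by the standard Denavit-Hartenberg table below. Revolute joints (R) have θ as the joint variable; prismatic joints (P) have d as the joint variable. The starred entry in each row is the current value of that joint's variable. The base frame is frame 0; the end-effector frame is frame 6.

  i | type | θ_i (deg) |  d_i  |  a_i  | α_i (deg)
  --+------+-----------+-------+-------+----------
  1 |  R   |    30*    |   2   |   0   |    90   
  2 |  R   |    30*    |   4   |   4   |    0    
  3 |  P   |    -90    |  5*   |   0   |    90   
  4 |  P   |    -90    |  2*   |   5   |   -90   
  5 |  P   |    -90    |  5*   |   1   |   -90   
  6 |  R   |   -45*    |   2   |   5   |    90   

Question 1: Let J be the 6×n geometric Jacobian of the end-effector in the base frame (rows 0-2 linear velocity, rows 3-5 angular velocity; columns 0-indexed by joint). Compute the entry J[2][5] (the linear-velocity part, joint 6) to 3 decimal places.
1.294

axis z_5 = (-0.5000,0.8660,-0.0000); lever o_n−o_5 = (-2.1207,1.0850,-4.8296)
cross product → J_v[:, 5] = (-4.1826,-2.4148,1.2941)
J_ω[:, 5] = z_5
entry J[2][5] = 1.2941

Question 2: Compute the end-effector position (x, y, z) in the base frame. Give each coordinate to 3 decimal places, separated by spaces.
2.794 -0.696 -6.660

after link 1: o_1 = (0.0000, 0.0000, 2.0000)
after link 2: o_2 = (5.0000, -1.7321, 4.0000)
after link 3: o_3 = (7.5000, -6.0622, 4.0000)
after link 4: o_4 = (3.5000, -2.5981, 3.0000)
after link 5: o_5 = (4.9151, -1.7811, -1.8301)
after link 6: o_6 = (2.7943, -0.6961, -6.6598)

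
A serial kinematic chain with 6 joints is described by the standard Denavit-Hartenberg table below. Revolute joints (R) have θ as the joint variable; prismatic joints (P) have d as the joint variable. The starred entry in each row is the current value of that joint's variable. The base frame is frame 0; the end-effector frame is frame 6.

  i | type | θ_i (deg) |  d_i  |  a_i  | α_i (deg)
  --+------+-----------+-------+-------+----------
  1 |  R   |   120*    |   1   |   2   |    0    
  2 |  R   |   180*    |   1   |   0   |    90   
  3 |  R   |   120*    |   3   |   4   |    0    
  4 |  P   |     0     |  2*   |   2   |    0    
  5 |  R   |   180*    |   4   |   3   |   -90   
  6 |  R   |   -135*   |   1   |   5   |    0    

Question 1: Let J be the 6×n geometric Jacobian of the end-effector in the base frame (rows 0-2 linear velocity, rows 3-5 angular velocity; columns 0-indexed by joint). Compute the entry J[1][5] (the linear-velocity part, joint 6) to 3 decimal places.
-3.299

axis z_5 = (0.4330,-0.7500,0.5000); lever o_n−o_5 = (-3.5127,-0.9868,3.5619)
cross product → J_v[:, 5] = (-2.1780,-3.2987,-3.0619)
J_ω[:, 5] = z_5
entry J[1][5] = -3.2987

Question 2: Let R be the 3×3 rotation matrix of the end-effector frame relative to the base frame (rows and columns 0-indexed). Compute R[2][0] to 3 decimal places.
0.612

End-effector x-axis (col 0 of R) = (-0.7891,-0.0474,0.6124)
R[2][0] = 0.6124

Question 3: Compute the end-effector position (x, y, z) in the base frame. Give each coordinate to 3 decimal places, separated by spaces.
-13.057 -2.456 8.160

after link 1: o_1 = (-1.0000, 1.7321, 1.0000)
after link 2: o_2 = (-1.0000, 1.7321, 2.0000)
after link 3: o_3 = (-4.5981, 1.9641, 5.4641)
after link 4: o_4 = (-6.8301, 1.8301, 7.1962)
after link 5: o_5 = (-9.5442, -1.4689, 4.5981)
after link 6: o_6 = (-13.0570, -2.4557, 8.1599)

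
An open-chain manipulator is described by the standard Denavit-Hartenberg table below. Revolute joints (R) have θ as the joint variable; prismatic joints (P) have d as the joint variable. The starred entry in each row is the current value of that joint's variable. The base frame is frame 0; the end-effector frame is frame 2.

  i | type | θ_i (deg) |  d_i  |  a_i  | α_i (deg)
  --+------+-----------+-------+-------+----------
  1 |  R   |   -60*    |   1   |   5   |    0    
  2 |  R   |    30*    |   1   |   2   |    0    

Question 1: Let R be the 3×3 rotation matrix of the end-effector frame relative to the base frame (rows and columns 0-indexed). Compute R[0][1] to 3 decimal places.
0.500

End-effector y-axis (col 1 of R) = (0.5000,0.8660,0.0000)
R[0][1] = 0.5000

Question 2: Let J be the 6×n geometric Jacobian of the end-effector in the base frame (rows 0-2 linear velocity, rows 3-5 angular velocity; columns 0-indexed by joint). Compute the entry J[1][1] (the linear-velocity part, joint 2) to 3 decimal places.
axis z_1 = (0.0000,0.0000,1.0000); lever o_n−o_1 = (1.7321,-1.0000,1.0000)
cross product → J_v[:, 1] = (1.0000,1.7321,-0.0000)
J_ω[:, 1] = z_1
entry J[1][1] = 1.7321

1.732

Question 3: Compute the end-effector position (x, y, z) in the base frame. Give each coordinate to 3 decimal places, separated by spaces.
after link 1: o_1 = (2.5000, -4.3301, 1.0000)
after link 2: o_2 = (4.2321, -5.3301, 2.0000)

4.232 -5.330 2.000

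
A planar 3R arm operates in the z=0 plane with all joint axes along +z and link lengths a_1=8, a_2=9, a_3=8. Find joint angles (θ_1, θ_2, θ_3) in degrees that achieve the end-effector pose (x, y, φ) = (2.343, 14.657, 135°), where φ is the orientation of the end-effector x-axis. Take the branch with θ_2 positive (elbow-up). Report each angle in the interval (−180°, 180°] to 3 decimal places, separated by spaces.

wrist centre = target − a_3·(cos φ, sin φ) = (7.9999, 9.0001)
cos θ_2 = (145.0003−8²−9²)/(2·8·9) = 0.0000; θ_2 = 89.9999° (elbow-up)
β = atan2(9.0001,7.9999) = 48.3674°; ψ = atan2(9.0000,8.0000) = 48.3664°
θ_1 = β − ψ = 0.0010°
θ_3 = φ − θ_1 − θ_2 = 44.9991° (wrapped to (-180°,180°])

0.001 90.000 44.999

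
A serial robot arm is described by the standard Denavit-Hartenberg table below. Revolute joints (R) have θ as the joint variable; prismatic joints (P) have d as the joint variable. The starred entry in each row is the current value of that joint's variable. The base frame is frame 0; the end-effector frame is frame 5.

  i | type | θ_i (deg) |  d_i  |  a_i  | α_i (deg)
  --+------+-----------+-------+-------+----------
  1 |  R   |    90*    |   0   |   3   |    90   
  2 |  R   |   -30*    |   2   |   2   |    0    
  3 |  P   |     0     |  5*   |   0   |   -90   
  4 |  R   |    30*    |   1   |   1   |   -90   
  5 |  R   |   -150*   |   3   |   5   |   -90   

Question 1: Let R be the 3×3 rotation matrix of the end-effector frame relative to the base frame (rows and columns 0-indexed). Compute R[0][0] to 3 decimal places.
End-effector x-axis (col 0 of R) = (0.4330,-0.3995,0.8080)
R[0][0] = 0.4330

0.433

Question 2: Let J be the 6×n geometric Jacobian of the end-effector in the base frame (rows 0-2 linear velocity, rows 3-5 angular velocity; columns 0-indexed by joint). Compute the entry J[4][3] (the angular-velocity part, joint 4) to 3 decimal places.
0.500

axis z_3 = (0.0000,0.5000,0.8660); lever o_n−o_3 = (-0.9330,-2.0466,5.2231)
cross product → J_v[:, 3] = (4.3840,-0.8080,0.4665)
J_ω[:, 3] = z_3
entry J[4][3] = 0.5000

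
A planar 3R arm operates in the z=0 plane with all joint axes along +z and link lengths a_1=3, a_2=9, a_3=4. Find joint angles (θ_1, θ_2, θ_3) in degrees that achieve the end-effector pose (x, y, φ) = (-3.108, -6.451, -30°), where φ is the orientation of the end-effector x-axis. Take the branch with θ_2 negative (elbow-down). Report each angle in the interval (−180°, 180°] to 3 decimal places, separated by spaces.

wrist centre = target − a_3·(cos φ, sin φ) = (-6.5721, -4.4510)
cos θ_2 = (63.0039−3²−9²)/(2·3·9) = -0.4999; θ_2 = -119.9952° (elbow-down)
β = atan2(-4.4510,-6.5721) = -145.8919°; ψ = atan2(-7.7946,-1.4993) = -100.8882°
θ_1 = β − ψ = -45.0037°
θ_3 = φ − θ_1 − θ_2 = 134.9989° (wrapped to (-180°,180°])

-45.004 -119.995 134.999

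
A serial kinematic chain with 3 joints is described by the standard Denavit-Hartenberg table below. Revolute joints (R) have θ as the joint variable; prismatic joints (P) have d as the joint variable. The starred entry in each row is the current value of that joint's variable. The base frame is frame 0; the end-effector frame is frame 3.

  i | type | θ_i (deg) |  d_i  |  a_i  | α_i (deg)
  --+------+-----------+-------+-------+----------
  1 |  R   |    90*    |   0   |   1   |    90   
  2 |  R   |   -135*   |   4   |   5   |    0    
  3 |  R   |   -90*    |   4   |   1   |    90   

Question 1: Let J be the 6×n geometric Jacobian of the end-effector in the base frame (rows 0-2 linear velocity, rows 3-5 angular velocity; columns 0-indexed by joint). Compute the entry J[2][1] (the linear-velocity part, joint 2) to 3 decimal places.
-4.243

axis z_1 = (1.0000,-0.0000,0.0000); lever o_n−o_1 = (8.0000,-4.2426,-2.8284)
cross product → J_v[:, 1] = (0.0000,2.8284,-4.2426)
J_ω[:, 1] = z_1
entry J[2][1] = -4.2426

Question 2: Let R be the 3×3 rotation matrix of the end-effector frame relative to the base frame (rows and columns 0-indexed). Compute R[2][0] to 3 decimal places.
0.707

End-effector x-axis (col 0 of R) = (-0.0000,-0.7071,0.7071)
R[2][0] = 0.7071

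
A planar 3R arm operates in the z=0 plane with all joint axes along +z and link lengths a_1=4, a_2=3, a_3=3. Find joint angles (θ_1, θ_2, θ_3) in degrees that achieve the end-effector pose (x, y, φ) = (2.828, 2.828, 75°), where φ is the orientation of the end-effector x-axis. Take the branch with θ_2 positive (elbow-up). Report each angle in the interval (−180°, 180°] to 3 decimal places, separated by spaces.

-48.881 150.008 -26.127

wrist centre = target − a_3·(cos φ, sin φ) = (2.0515, -0.0698)
cos θ_2 = (4.2137−4²−3²)/(2·4·3) = -0.8661; θ_2 = 150.0081° (elbow-up)
β = atan2(-0.0698,2.0515) = -1.9480°; ψ = atan2(1.4996,1.4017) = 46.9330°
θ_1 = β − ψ = -48.8810°
θ_3 = φ − θ_1 − θ_2 = -26.1271° (wrapped to (-180°,180°])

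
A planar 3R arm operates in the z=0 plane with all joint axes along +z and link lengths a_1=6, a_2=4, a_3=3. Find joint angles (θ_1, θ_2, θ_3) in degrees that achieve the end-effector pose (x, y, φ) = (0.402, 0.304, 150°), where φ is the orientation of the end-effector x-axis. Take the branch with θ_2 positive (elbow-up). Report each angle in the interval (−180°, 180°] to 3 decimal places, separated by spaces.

wrist centre = target − a_3·(cos φ, sin φ) = (3.0001, -1.1960)
cos θ_2 = (10.4309−6²−4²)/(2·6·4) = -0.8660; θ_2 = 149.9998° (elbow-up)
β = atan2(-1.1960,3.0001) = -21.7350°; ψ = atan2(2.0000,2.5359) = 38.2621°
θ_1 = β − ψ = -59.9971°
θ_3 = φ − θ_1 − θ_2 = 59.9973° (wrapped to (-180°,180°])

-59.997 150.000 59.997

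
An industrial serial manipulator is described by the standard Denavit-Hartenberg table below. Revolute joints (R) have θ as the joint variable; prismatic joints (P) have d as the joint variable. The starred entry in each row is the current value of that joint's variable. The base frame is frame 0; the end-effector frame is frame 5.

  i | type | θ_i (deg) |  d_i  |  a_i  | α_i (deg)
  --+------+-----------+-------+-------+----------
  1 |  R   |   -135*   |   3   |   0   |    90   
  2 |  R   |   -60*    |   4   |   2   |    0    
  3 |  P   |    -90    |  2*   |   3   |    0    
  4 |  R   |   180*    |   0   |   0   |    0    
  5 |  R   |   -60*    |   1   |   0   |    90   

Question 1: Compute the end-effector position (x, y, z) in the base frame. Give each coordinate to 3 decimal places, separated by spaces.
-3.820 6.080 -0.232

after link 1: o_1 = (0.0000, 0.0000, 3.0000)
after link 2: o_2 = (-3.5355, 2.1213, 1.2679)
after link 3: o_3 = (-3.1126, 5.3727, -0.2321)
after link 4: o_4 = (-3.1126, 5.3727, -0.2321)
after link 5: o_5 = (-3.8197, 6.0798, -0.2321)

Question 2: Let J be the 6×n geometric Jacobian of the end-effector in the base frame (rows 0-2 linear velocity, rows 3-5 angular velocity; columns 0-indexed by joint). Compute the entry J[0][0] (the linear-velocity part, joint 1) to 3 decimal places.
-6.080

axis z_0 = ẑ; lever o_n−o_0 = (-3.8197,6.0798,-0.2321)
cross product → J_v[:, 0] = (-6.0798,-3.8197,0.0000)
J_ω[:, 0] = z_0
entry J[0][0] = -6.0798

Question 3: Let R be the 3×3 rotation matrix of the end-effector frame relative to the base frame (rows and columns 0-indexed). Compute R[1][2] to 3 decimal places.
End-effector z-axis (col 2 of R) = (0.3536,0.3536,-0.8660)
R[1][2] = 0.3536

0.354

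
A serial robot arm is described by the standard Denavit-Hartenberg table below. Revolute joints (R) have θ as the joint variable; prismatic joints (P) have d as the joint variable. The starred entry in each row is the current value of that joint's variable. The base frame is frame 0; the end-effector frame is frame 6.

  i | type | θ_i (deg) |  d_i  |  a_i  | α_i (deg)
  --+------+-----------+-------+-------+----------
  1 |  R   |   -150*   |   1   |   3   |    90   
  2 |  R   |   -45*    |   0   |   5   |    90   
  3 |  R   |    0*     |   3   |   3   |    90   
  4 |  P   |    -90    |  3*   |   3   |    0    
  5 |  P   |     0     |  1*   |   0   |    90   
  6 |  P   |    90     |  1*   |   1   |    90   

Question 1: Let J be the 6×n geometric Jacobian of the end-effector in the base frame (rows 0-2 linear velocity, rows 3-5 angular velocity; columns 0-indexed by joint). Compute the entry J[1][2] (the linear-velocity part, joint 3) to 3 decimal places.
-0.036

axis z_2 = (0.6124,0.3536,-0.7071); lever o_n−o_2 = (1.2753,-5.0372,-1.4142)
cross product → J_v[:, 2] = (-4.0619,-0.0357,-3.5355)
J_ω[:, 2] = z_2
entry J[1][2] = -0.0357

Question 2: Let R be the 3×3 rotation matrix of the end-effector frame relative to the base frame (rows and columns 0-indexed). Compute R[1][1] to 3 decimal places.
0.354

End-effector y-axis (col 1 of R) = (0.6124,0.3536,0.7071)
R[1][1] = 0.3536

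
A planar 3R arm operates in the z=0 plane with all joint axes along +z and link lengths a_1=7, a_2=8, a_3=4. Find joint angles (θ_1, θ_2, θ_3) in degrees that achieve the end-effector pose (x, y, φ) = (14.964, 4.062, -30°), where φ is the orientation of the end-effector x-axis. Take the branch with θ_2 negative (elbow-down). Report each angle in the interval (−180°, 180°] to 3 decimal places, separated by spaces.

60.001 -60.003 -29.998

wrist centre = target − a_3·(cos φ, sin φ) = (11.4999, 6.0620)
cos θ_2 = (168.9955−7²−8²)/(2·7·8) = 0.5000; θ_2 = -60.0027° (elbow-down)
β = atan2(6.0620,11.4999) = 27.7953°; ψ = atan2(-6.9284,10.9997) = -32.2057°
θ_1 = β − ψ = 60.0010°
θ_3 = φ − θ_1 − θ_2 = -29.9983° (wrapped to (-180°,180°])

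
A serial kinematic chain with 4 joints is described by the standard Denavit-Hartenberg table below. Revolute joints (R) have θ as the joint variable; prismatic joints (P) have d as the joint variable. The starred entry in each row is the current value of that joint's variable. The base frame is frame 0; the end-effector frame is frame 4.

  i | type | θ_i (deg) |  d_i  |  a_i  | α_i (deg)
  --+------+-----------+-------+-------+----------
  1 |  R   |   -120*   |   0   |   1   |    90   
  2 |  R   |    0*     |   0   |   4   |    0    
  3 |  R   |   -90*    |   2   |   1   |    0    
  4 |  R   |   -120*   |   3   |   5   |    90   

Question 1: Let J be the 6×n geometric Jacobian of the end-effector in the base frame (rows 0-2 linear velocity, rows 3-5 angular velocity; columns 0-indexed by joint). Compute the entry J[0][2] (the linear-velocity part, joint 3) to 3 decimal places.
0.750

axis z_2 = (-0.8660,0.5000,0.0000); lever o_n−o_2 = (-2.1651,6.2500,1.5000)
cross product → J_v[:, 2] = (0.7500,1.2990,-4.3301)
J_ω[:, 2] = z_2
entry J[0][2] = 0.7500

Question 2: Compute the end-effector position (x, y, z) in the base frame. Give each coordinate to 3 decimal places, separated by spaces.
after link 1: o_1 = (-0.5000, -0.8660, 0.0000)
after link 2: o_2 = (-2.5000, -4.3301, 0.0000)
after link 3: o_3 = (-4.2321, -3.3301, -1.0000)
after link 4: o_4 = (-4.6651, 1.9199, 1.5000)

-4.665 1.920 1.500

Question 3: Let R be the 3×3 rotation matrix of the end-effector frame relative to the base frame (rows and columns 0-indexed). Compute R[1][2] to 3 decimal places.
End-effector z-axis (col 2 of R) = (-0.2500,-0.4330,0.8660)
R[1][2] = -0.4330

-0.433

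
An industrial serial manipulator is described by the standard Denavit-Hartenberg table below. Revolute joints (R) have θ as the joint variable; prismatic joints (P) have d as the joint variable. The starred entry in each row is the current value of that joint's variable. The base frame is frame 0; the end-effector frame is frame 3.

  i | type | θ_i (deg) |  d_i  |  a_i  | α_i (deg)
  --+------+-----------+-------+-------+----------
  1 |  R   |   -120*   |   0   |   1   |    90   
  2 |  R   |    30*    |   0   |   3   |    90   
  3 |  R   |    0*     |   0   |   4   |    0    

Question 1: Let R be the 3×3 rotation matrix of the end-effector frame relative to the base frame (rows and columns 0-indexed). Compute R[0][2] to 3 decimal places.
End-effector z-axis (col 2 of R) = (-0.2500,-0.4330,-0.8660)
R[0][2] = -0.2500

-0.250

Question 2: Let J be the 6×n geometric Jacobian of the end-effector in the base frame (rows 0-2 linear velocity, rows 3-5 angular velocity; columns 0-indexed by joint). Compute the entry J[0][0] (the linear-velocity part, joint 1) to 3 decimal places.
axis z_0 = ẑ; lever o_n−o_0 = (-3.5311,-6.1160,3.5000)
cross product → J_v[:, 0] = (6.1160,-3.5311,0.0000)
J_ω[:, 0] = z_0
entry J[0][0] = 6.1160

6.116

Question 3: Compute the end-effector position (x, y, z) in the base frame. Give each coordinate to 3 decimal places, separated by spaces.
-3.531 -6.116 3.500

after link 1: o_1 = (-0.5000, -0.8660, 0.0000)
after link 2: o_2 = (-1.7990, -3.1160, 1.5000)
after link 3: o_3 = (-3.5311, -6.1160, 3.5000)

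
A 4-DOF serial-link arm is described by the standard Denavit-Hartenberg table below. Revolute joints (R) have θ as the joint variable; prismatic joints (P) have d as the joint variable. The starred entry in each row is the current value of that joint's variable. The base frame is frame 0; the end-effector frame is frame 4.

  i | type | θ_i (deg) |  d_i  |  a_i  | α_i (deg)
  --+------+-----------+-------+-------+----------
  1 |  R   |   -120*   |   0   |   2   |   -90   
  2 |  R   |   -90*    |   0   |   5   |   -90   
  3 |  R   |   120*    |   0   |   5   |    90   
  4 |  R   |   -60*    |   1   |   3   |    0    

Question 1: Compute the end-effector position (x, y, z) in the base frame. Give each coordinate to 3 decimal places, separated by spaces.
after link 1: o_1 = (-1.0000, -1.7321, 0.0000)
after link 2: o_2 = (-1.0000, -1.7321, 5.0000)
after link 3: o_3 = (-4.7500, 0.4330, 2.5000)
after link 4: o_4 = (-5.0090, 3.5825, 2.6160)

-5.009 3.583 2.616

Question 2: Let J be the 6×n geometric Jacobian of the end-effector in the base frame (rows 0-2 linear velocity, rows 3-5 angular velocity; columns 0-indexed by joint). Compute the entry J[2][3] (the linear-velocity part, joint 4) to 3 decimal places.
-1.299

axis z_3 = (-0.4330,0.2500,0.8660); lever o_n−o_3 = (-0.2590,3.1495,0.1160)
cross product → J_v[:, 3] = (-2.6986,-0.1740,-1.2990)
J_ω[:, 3] = z_3
entry J[2][3] = -1.2990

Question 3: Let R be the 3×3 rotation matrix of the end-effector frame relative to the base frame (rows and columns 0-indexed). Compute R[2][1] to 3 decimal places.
-0.433

End-effector y-axis (col 1 of R) = (-0.8995,-0.0580,-0.4330)
R[2][1] = -0.4330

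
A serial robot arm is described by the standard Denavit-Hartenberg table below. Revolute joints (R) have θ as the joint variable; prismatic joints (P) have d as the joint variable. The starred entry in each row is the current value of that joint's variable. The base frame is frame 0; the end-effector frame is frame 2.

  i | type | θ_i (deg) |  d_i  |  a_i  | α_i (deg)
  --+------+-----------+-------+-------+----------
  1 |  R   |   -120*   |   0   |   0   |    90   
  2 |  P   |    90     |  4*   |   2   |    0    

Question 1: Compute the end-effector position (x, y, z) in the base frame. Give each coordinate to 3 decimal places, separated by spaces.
-3.464 2.000 2.000

after link 1: o_1 = (0.0000, 0.0000, 0.0000)
after link 2: o_2 = (-3.4641, 2.0000, 2.0000)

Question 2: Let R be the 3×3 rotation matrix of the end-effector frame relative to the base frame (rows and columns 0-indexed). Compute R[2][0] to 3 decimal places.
1.000

End-effector x-axis (col 0 of R) = (0.0000,-0.0000,1.0000)
R[2][0] = 1.0000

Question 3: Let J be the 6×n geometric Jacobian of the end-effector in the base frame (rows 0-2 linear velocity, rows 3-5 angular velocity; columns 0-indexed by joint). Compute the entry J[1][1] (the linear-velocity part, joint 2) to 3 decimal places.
0.500

prismatic axis z_1 = (-0.8660,0.5000,0.0000)
J_v[:, 1] = z_1; J_ω[:, 1] = (0,0,0)
entry J[1][1] = 0.5000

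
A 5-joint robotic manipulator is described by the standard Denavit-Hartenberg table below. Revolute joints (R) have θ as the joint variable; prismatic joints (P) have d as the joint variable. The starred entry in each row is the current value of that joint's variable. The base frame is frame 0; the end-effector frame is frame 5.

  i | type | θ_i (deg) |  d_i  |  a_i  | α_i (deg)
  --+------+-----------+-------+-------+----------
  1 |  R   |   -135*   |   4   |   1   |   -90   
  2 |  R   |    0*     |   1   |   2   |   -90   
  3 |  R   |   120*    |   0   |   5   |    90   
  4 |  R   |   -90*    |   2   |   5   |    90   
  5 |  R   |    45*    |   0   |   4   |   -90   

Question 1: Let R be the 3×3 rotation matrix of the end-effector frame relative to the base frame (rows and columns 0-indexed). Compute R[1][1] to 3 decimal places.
End-effector y-axis (col 1 of R) = (-0.2588,0.9659,-0.0000)
R[1][1] = 0.9659

0.966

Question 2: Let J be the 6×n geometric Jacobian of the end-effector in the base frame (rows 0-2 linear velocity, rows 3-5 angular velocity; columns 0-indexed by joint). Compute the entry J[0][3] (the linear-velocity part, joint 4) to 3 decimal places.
-2.026

axis z_3 = (-0.9659,-0.2588,-0.0000); lever o_n−o_3 = (-4.6639,-1.2497,7.8284)
cross product → J_v[:, 3] = (-2.0261,7.5617,-0.0000)
J_ω[:, 3] = z_3
entry J[0][3] = -2.0261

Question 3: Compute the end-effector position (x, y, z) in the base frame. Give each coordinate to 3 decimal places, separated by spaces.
-7.372 0.752 11.828

after link 1: o_1 = (-0.7071, -0.7071, 4.0000)
after link 2: o_2 = (-1.4142, -2.8284, 4.0000)
after link 3: o_3 = (-2.7083, 2.0012, 4.0000)
after link 4: o_4 = (-4.6402, 1.4836, 9.0000)
after link 5: o_5 = (-7.3722, 0.7515, 11.8284)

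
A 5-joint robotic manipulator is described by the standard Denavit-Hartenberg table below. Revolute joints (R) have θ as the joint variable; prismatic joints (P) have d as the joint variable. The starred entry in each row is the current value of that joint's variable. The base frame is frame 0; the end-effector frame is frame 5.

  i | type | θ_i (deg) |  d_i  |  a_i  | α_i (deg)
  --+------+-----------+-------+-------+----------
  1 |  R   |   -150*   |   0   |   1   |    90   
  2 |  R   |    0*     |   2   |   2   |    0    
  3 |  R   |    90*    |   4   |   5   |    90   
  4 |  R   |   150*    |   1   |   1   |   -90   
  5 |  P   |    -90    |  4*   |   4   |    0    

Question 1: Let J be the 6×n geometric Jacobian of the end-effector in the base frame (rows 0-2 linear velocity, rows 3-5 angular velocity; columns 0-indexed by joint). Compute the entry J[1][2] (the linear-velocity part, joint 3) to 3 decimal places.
1.067

axis z_2 = (-0.5000,0.8660,0.0000); lever o_n−o_2 = (-4.8481,-1.6029,2.1340)
cross product → J_v[:, 2] = (1.8481,1.0670,5.0000)
J_ω[:, 2] = z_2
entry J[1][2] = 1.0670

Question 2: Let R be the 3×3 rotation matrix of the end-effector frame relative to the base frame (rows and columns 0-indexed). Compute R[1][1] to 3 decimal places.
End-effector y-axis (col 1 of R) = (-0.2500,0.4330,-0.8660)
R[1][1] = 0.4330

0.433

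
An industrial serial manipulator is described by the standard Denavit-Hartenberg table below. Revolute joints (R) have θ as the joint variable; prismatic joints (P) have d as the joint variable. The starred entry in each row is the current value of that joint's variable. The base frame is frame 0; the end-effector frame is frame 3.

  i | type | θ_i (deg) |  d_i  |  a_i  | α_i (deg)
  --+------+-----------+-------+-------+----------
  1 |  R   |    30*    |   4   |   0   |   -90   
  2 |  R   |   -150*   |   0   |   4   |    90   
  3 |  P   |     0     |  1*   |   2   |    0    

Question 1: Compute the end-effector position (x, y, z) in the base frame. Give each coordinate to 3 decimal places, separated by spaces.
after link 1: o_1 = (0.0000, 0.0000, 4.0000)
after link 2: o_2 = (-3.0000, -1.7321, 6.0000)
after link 3: o_3 = (-4.9330, -2.8481, 6.1340)

-4.933 -2.848 6.134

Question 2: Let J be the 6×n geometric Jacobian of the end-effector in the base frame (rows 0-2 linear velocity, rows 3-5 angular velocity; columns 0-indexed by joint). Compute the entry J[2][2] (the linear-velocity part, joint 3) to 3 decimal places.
prismatic axis z_2 = (-0.4330,-0.2500,-0.8660)
J_v[:, 2] = z_2; J_ω[:, 2] = (0,0,0)
entry J[2][2] = -0.8660

-0.866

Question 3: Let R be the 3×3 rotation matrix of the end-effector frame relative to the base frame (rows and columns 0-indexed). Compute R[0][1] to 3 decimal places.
End-effector y-axis (col 1 of R) = (-0.5000,0.8660,0.0000)
R[0][1] = -0.5000

-0.500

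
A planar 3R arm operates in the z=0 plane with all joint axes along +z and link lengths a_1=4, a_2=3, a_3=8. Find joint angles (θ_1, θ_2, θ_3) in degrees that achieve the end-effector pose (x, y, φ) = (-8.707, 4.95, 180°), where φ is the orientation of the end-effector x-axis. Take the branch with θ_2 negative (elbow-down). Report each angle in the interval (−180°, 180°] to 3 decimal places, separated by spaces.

134.996 -89.994 134.998

wrist centre = target − a_3·(cos φ, sin φ) = (-0.7070, 4.9500)
cos θ_2 = (25.0023−4²−3²)/(2·4·3) = 0.0001; θ_2 = -89.9944° (elbow-down)
β = atan2(4.9500,-0.7070) = 98.1285°; ψ = atan2(-3.0000,4.0003) = -36.8679°
θ_1 = β − ψ = 134.9964°
θ_3 = φ − θ_1 − θ_2 = 134.9980° (wrapped to (-180°,180°])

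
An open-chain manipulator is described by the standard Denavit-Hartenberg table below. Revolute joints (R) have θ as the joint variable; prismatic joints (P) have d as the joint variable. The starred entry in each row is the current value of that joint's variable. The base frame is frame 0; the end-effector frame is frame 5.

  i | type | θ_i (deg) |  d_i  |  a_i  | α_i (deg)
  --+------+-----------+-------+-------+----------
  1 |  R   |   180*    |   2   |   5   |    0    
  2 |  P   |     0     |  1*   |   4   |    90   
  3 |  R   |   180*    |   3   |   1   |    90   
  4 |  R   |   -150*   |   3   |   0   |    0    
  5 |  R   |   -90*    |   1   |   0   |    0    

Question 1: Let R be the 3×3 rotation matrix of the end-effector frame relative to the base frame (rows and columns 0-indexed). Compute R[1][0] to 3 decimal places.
End-effector x-axis (col 0 of R) = (-0.5000,0.8660,-0.0000)
R[1][0] = 0.8660

0.866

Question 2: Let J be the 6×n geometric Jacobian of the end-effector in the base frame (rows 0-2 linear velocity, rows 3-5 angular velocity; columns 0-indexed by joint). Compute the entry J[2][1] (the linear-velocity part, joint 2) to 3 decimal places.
1.000

prismatic axis z_1 = (0.0000,0.0000,1.0000)
J_v[:, 1] = z_1; J_ω[:, 1] = (0,0,0)
entry J[2][1] = 1.0000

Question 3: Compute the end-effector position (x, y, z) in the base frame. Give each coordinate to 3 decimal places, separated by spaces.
after link 1: o_1 = (-5.0000, 0.0000, 2.0000)
after link 2: o_2 = (-9.0000, 0.0000, 3.0000)
after link 3: o_3 = (-8.0000, 3.0000, 3.0000)
after link 4: o_4 = (-8.0000, 3.0000, 6.0000)
after link 5: o_5 = (-8.0000, 3.0000, 7.0000)

-8.000 3.000 7.000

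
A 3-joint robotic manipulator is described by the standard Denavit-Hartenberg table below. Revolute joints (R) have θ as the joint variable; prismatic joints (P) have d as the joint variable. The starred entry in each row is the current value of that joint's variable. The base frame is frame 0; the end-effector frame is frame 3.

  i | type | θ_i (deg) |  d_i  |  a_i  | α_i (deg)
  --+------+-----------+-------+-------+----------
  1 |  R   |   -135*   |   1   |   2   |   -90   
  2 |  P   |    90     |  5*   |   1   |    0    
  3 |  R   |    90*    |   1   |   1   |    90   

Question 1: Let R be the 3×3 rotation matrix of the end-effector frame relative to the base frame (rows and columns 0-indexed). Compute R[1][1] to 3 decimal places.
-0.707

End-effector y-axis (col 1 of R) = (0.7071,-0.7071,0.0000)
R[1][1] = -0.7071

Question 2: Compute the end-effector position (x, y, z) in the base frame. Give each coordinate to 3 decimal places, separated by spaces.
after link 1: o_1 = (-1.4142, -1.4142, 1.0000)
after link 2: o_2 = (2.1213, -4.9497, 0.0000)
after link 3: o_3 = (3.5355, -4.9497, 0.0000)

3.536 -4.950 0.000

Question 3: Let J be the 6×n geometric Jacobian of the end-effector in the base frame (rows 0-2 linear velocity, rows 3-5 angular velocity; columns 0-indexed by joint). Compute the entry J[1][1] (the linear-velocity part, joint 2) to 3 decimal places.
prismatic axis z_1 = (0.7071,-0.7071,0.0000)
J_v[:, 1] = z_1; J_ω[:, 1] = (0,0,0)
entry J[1][1] = -0.7071

-0.707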